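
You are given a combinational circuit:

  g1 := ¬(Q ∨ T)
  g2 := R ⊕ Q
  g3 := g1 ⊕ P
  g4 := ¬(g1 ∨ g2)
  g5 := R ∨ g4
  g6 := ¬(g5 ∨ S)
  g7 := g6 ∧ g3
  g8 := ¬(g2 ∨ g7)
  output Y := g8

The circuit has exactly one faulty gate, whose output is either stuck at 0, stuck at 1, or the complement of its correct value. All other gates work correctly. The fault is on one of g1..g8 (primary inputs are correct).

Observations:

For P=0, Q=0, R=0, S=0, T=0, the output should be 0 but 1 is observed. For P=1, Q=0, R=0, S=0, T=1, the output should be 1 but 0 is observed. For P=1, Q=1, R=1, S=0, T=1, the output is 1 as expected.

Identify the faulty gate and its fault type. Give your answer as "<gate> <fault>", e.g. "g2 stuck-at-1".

g4 inverted output

Fault-free values for test 1 (P=0, Q=0, R=0, S=0, T=0): g1=1, g2=0, g3=1, g4=0, g5=0, g6=1, g7=1, g8=0, giving Y=0. Observed 1.
Test 1: faults giving observed 1 are {g1 stuck-at-0, g1 inverted output, g3 stuck-at-0, g3 inverted output, g4 stuck-at-1, g4 inverted output, g5 stuck-at-1, g5 inverted output, g6 stuck-at-0, g6 inverted output, g7 stuck-at-0, g7 inverted output, g8 stuck-at-1, g8 inverted output}.
Test 2 (P=1, Q=0, R=0, S=0, T=1): fault-free g1=0, g2=0, g3=1, g4=1, g5=1, g6=0, g7=0, g8=1 → 1; observed 0. Eliminates g1 stuck-at-0, g1 inverted output, g3 stuck-at-0, g3 inverted output, g4 stuck-at-1, g5 stuck-at-1, g6 stuck-at-0, g7 stuck-at-0, g8 stuck-at-1.
Test 3 (P=1, Q=1, R=1, S=0, T=1): fault-free g1=0, g2=0, g3=1, g4=1, g5=1, g6=0, g7=0, g8=1 → 1; observed 1. Eliminates g5 inverted output, g6 inverted output, g7 inverted output, g8 inverted output.
Only g4 inverted output is consistent with every test.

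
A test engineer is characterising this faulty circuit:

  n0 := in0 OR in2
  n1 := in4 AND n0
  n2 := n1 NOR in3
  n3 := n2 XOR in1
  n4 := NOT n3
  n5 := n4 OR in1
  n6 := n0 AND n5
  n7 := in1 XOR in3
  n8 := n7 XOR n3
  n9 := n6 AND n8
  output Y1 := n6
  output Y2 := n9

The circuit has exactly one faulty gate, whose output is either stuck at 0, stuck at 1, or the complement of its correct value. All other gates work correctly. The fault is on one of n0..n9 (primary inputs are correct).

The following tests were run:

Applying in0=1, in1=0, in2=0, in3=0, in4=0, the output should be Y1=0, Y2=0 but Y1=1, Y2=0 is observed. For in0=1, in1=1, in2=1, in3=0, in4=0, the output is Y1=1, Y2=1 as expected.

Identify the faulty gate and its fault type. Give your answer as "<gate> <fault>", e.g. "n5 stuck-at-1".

Fault-free values for test 1 (in0=1, in1=0, in2=0, in3=0, in4=0): n0=1, n1=0, n2=1, n3=1, n4=0, n5=0, n6=0, n7=0, n8=1, n9=0, giving Y1=0, Y2=0. Observed Y1=1, Y2=0.
Test 1: faults giving observed Y1=1, Y2=0 are {n1 stuck-at-1, n1 inverted output, n2 stuck-at-0, n2 inverted output, n3 stuck-at-0, n3 inverted output}.
Test 2 (in0=1, in1=1, in2=1, in3=0, in4=0): fault-free n0=1, n1=0, n2=1, n3=0, n4=1, n5=1, n6=1, n7=1, n8=1, n9=1 → Y1=1, Y2=1; observed Y1=1, Y2=1. Eliminates n1 stuck-at-1, n1 inverted output, n2 stuck-at-0, n2 inverted output, n3 inverted output.
Only n3 stuck-at-0 is consistent with every test.

n3 stuck-at-0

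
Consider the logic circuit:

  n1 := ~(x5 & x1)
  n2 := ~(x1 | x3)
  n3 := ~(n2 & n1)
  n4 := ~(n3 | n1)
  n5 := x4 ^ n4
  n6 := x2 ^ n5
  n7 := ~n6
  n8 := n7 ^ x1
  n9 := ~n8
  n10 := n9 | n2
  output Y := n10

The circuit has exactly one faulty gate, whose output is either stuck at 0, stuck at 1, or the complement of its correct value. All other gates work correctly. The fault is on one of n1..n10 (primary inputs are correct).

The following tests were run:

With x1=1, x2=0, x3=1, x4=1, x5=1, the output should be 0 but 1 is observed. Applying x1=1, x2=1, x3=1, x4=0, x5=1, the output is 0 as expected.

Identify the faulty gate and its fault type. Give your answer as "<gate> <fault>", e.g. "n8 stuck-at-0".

n5 stuck-at-0

Fault-free values for test 1 (x1=1, x2=0, x3=1, x4=1, x5=1): n1=0, n2=0, n3=1, n4=0, n5=1, n6=1, n7=0, n8=1, n9=0, n10=0, giving Y=0. Observed 1.
Test 1: faults giving observed 1 are {n2 stuck-at-1, n2 inverted output, n3 stuck-at-0, n3 inverted output, n4 stuck-at-1, n4 inverted output, n5 stuck-at-0, n5 inverted output, n6 stuck-at-0, n6 inverted output, n7 stuck-at-1, n7 inverted output, n8 stuck-at-0, n8 inverted output, n9 stuck-at-1, n9 inverted output, n10 stuck-at-1, n10 inverted output}.
Test 2 (x1=1, x2=1, x3=1, x4=0, x5=1): fault-free n1=0, n2=0, n3=1, n4=0, n5=0, n6=1, n7=0, n8=1, n9=0, n10=0 → 0; observed 0. Eliminates n2 stuck-at-1, n2 inverted output, n3 stuck-at-0, n3 inverted output, n4 stuck-at-1, n4 inverted output, n5 inverted output, n6 stuck-at-0, n6 inverted output, n7 stuck-at-1, n7 inverted output, n8 stuck-at-0, n8 inverted output, n9 stuck-at-1, n9 inverted output, n10 stuck-at-1, n10 inverted output.
Only n5 stuck-at-0 is consistent with every test.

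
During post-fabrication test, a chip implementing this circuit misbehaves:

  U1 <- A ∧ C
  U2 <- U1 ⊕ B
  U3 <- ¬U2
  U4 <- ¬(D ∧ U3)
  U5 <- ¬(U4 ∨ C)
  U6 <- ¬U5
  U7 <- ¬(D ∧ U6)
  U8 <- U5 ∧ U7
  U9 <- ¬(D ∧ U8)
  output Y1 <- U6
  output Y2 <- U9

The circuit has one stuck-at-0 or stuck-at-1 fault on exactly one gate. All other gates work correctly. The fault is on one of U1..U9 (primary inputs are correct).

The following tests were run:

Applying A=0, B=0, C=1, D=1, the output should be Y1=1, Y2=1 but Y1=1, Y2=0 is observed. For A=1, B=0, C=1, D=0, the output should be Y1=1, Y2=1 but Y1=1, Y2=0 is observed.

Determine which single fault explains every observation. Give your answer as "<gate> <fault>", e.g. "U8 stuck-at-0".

Fault-free values for test 1 (A=0, B=0, C=1, D=1): U1=0, U2=0, U3=1, U4=0, U5=0, U6=1, U7=0, U8=0, U9=1, giving Y1=1, Y2=1. Observed Y1=1, Y2=0.
Test 1: faults giving observed Y1=1, Y2=0 are {U8 stuck-at-1, U9 stuck-at-0}.
Test 2 (A=1, B=0, C=1, D=0): fault-free U1=1, U2=1, U3=0, U4=1, U5=0, U6=1, U7=1, U8=0, U9=1 → Y1=1, Y2=1; observed Y1=1, Y2=0. Eliminates U8 stuck-at-1.
Only U9 stuck-at-0 is consistent with every test.

U9 stuck-at-0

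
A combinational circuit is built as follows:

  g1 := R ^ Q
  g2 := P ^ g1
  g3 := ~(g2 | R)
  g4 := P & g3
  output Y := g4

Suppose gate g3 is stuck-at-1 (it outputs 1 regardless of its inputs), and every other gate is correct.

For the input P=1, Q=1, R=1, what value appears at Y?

1

Propagate with g3 forced: g1=0, g2=1, g3=1 [stuck-at-1], g4=1.
So Y = 1. (Without the fault it would be 0.)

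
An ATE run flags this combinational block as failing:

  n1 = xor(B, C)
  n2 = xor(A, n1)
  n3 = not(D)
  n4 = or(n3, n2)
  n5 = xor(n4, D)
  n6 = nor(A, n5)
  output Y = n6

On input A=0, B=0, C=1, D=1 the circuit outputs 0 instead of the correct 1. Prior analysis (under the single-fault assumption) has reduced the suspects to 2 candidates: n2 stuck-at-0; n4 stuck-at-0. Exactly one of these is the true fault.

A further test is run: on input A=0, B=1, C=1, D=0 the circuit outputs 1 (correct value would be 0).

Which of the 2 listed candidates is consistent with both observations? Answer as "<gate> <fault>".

Evaluate each candidate on input A=0, B=1, C=1, D=0:
  n2 stuck-at-0: n1=0, n2=0 [stuck-at-0], n3=1, n4=1, n5=1, n6=0 → 0 — eliminated
  n4 stuck-at-0: n1=0, n2=0, n3=1, n4=0 [stuck-at-0], n5=0, n6=1 → 1 — matches
Only n4 stuck-at-0 reproduces the observed 1.

n4 stuck-at-0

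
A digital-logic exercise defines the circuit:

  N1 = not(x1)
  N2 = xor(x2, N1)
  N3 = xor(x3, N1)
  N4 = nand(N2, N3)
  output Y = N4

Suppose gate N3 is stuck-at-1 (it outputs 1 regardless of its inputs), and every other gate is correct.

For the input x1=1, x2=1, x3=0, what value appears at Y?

Propagate with N3 forced: N1=0, N2=1, N3=1 [stuck-at-1], N4=0.
So Y = 0. (Without the fault it would be 1.)

0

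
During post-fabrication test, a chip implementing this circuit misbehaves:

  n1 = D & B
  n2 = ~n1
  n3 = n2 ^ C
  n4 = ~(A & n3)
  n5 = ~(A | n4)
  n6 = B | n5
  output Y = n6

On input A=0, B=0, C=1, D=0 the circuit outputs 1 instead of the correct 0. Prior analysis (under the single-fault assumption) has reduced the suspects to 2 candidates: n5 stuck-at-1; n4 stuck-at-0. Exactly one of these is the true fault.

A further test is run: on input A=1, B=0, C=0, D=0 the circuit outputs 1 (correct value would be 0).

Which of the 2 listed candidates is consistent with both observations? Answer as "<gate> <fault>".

n5 stuck-at-1

Evaluate each candidate on input A=1, B=0, C=0, D=0:
  n5 stuck-at-1: n1=0, n2=1, n3=1, n4=0, n5=1 [stuck-at-1], n6=1 → 1 — matches
  n4 stuck-at-0: n1=0, n2=1, n3=1, n4=0 [stuck-at-0], n5=0, n6=0 → 0 — eliminated
Only n5 stuck-at-1 reproduces the observed 1.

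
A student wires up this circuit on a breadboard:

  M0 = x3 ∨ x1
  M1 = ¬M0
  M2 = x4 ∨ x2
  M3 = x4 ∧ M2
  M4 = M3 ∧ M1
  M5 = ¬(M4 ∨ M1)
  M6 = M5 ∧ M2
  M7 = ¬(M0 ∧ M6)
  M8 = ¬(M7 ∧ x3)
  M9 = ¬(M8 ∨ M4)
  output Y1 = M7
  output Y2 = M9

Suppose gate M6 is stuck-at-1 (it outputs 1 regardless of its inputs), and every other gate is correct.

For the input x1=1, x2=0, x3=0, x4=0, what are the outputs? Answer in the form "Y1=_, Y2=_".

Y1=0, Y2=0

Propagate with M6 forced: M0=1, M1=0, M2=0, M3=0, M4=0, M5=1, M6=1 [stuck-at-1], M7=0, M8=1, M9=0.
So the outputs are Y1=0, Y2=0. (Without the fault they would be Y1=1, Y2=0.)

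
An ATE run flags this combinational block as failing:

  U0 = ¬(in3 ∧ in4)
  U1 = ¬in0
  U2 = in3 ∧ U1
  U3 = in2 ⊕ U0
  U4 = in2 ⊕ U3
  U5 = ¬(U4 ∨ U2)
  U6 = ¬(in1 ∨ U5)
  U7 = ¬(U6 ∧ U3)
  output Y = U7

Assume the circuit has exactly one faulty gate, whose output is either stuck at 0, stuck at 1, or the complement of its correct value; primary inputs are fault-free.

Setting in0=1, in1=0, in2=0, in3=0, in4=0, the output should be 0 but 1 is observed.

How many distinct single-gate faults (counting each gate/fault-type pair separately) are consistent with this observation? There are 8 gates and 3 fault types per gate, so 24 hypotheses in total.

Fault-free: U0=1, U1=0, U2=0, U3=1, U4=1, U5=0, U6=1, U7=0 → 0. Observed 1.
  U0: stuck-at-0, inverted output ✓; others ✗
  U1: none of the 3 fault types match ✗
  U2: none of the 3 fault types match ✗
  U3: stuck-at-0, inverted output ✓; others ✗
  U4: stuck-at-0, inverted output ✓; others ✗
  U5: stuck-at-1, inverted output ✓; others ✗
  U6: stuck-at-0, inverted output ✓; others ✗
  U7: stuck-at-1, inverted output ✓; others ✗
Consistent faults: {U0 stuck-at-0, U0 inverted output, U3 stuck-at-0, U3 inverted output, U4 stuck-at-0, U4 inverted output, U5 stuck-at-1, U5 inverted output, U6 stuck-at-0, U6 inverted output, U7 stuck-at-1, U7 inverted output} — 12 in all.

12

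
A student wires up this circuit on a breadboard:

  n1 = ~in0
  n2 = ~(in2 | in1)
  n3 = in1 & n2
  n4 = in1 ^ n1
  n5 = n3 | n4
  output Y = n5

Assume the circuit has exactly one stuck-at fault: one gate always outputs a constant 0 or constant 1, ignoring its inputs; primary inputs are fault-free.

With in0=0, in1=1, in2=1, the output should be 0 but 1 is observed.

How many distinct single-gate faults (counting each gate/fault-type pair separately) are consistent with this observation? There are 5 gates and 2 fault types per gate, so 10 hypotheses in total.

5

Fault-free: n1=1, n2=0, n3=0, n4=0, n5=0 → 0. Observed 1.
  n1 stuck-at-0: output 1 ✓
  n1 stuck-at-1: output 0 ✗
  n2 stuck-at-0: output 0 ✗
  n2 stuck-at-1: output 1 ✓
  n3 stuck-at-0: output 0 ✗
  n3 stuck-at-1: output 1 ✓
  n4 stuck-at-0: output 0 ✗
  n4 stuck-at-1: output 1 ✓
  n5 stuck-at-0: output 0 ✗
  n5 stuck-at-1: output 1 ✓
Consistent faults: {n1 stuck-at-0, n2 stuck-at-1, n3 stuck-at-1, n4 stuck-at-1, n5 stuck-at-1} — 5 in all.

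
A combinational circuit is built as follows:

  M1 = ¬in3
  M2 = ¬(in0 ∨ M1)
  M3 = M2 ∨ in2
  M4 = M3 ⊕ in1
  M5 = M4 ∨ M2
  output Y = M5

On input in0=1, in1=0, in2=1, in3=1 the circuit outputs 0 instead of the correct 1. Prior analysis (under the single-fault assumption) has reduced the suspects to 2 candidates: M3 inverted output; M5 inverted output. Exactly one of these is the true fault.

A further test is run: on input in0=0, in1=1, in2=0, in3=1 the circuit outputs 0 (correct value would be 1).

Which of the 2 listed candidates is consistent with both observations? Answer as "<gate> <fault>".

M5 inverted output

Evaluate each candidate on input in0=0, in1=1, in2=0, in3=1:
  M3 inverted output: M1=0, M2=1, M3=0 [inverted output], M4=1, M5=1 → 1 — eliminated
  M5 inverted output: M1=0, M2=1, M3=1, M4=0, M5=0 [inverted output] → 0 — matches
Only M5 inverted output reproduces the observed 0.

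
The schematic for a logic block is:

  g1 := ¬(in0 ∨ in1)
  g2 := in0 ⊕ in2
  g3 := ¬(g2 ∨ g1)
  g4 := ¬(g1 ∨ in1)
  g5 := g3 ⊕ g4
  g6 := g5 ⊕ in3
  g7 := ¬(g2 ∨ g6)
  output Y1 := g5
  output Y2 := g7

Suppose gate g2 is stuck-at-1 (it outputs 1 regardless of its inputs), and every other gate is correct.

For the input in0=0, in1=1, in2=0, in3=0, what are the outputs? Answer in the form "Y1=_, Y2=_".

Propagate with g2 forced: g1=0, g2=1 [stuck-at-1], g3=0, g4=0, g5=0, g6=0, g7=0.
So the outputs are Y1=0, Y2=0. (Without the fault they would be Y1=1, Y2=0.)

Y1=0, Y2=0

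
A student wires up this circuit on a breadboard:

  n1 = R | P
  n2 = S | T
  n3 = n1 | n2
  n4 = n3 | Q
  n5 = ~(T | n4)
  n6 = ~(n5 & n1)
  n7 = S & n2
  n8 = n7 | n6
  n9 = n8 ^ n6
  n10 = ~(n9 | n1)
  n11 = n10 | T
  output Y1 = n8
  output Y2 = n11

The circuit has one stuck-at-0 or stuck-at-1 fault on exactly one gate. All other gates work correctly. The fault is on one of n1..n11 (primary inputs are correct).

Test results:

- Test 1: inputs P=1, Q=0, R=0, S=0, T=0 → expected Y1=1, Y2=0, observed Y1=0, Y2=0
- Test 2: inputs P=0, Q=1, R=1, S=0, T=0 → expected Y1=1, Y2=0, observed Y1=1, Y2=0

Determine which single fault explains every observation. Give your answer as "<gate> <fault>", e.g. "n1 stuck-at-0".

Fault-free values for test 1 (P=1, Q=0, R=0, S=0, T=0): n1=1, n2=0, n3=1, n4=1, n5=0, n6=1, n7=0, n8=1, n9=0, n10=0, n11=0, giving Y1=1, Y2=0. Observed Y1=0, Y2=0.
Test 1: faults giving observed Y1=0, Y2=0 are {n3 stuck-at-0, n4 stuck-at-0, n5 stuck-at-1, n6 stuck-at-0, n8 stuck-at-0}.
Test 2 (P=0, Q=1, R=1, S=0, T=0): fault-free n1=1, n2=0, n3=1, n4=1, n5=0, n6=1, n7=0, n8=1, n9=0, n10=0, n11=0 → Y1=1, Y2=0; observed Y1=1, Y2=0. Eliminates n4 stuck-at-0, n5 stuck-at-1, n6 stuck-at-0, n8 stuck-at-0.
Only n3 stuck-at-0 is consistent with every test.

n3 stuck-at-0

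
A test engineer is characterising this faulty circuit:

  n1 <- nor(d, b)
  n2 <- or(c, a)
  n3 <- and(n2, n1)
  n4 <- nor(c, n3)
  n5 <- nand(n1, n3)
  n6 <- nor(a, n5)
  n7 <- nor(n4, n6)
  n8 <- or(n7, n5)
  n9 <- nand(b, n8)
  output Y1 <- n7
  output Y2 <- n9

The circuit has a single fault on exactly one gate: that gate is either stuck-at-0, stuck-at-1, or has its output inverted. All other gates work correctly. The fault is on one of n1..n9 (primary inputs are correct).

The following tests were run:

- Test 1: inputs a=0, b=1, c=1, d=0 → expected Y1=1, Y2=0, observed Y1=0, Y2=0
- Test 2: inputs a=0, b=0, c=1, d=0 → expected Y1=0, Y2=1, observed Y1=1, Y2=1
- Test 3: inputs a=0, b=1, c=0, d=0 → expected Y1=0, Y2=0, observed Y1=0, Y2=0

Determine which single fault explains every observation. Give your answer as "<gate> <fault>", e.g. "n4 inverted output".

n6 inverted output

Fault-free values for test 1 (a=0, b=1, c=1, d=0): n1=0, n2=1, n3=0, n4=0, n5=1, n6=0, n7=1, n8=1, n9=0, giving Y1=1, Y2=0. Observed Y1=0, Y2=0.
Test 1: faults giving observed Y1=0, Y2=0 are {n4 stuck-at-1, n4 inverted output, n6 stuck-at-1, n6 inverted output, n7 stuck-at-0, n7 inverted output}.
Test 2 (a=0, b=0, c=1, d=0): fault-free n1=1, n2=1, n3=1, n4=0, n5=0, n6=1, n7=0, n8=0, n9=1 → Y1=0, Y2=1; observed Y1=1, Y2=1. Eliminates n4 stuck-at-1, n4 inverted output, n6 stuck-at-1, n7 stuck-at-0.
Test 3 (a=0, b=1, c=0, d=0): fault-free n1=0, n2=0, n3=0, n4=1, n5=1, n6=0, n7=0, n8=1, n9=0 → Y1=0, Y2=0; observed Y1=0, Y2=0. Eliminates n7 inverted output.
Only n6 inverted output is consistent with every test.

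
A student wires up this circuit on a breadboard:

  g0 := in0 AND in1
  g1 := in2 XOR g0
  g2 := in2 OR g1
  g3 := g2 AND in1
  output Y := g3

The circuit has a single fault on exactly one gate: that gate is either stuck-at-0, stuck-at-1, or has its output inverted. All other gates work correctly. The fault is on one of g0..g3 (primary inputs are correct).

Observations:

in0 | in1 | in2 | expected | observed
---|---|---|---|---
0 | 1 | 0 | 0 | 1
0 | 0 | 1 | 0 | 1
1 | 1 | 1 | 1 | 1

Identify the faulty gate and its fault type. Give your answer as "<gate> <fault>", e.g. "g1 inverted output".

g3 stuck-at-1

Fault-free values for test 1 (in0=0, in1=1, in2=0): g0=0, g1=0, g2=0, g3=0, giving Y=0. Observed 1.
Test 1: faults giving observed 1 are {g0 stuck-at-1, g0 inverted output, g1 stuck-at-1, g1 inverted output, g2 stuck-at-1, g2 inverted output, g3 stuck-at-1, g3 inverted output}.
Test 2 (in0=0, in1=0, in2=1): fault-free g0=0, g1=1, g2=1, g3=0 → 0; observed 1. Eliminates g0 stuck-at-1, g0 inverted output, g1 stuck-at-1, g1 inverted output, g2 stuck-at-1, g2 inverted output.
Test 3 (in0=1, in1=1, in2=1): fault-free g0=1, g1=0, g2=1, g3=1 → 1; observed 1. Eliminates g3 inverted output.
Only g3 stuck-at-1 is consistent with every test.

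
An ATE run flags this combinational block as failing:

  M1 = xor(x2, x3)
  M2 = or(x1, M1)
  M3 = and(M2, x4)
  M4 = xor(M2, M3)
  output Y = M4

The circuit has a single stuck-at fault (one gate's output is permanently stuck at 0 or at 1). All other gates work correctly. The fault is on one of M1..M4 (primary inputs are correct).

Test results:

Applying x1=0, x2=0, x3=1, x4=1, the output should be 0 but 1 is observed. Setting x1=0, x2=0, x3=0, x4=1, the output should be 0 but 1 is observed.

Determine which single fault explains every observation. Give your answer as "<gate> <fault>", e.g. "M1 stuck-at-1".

Fault-free values for test 1 (x1=0, x2=0, x3=1, x4=1): M1=1, M2=1, M3=1, M4=0, giving Y=0. Observed 1.
Test 1: faults giving observed 1 are {M3 stuck-at-0, M4 stuck-at-1}.
Test 2 (x1=0, x2=0, x3=0, x4=1): fault-free M1=0, M2=0, M3=0, M4=0 → 0; observed 1. Eliminates M3 stuck-at-0.
Only M4 stuck-at-1 is consistent with every test.

M4 stuck-at-1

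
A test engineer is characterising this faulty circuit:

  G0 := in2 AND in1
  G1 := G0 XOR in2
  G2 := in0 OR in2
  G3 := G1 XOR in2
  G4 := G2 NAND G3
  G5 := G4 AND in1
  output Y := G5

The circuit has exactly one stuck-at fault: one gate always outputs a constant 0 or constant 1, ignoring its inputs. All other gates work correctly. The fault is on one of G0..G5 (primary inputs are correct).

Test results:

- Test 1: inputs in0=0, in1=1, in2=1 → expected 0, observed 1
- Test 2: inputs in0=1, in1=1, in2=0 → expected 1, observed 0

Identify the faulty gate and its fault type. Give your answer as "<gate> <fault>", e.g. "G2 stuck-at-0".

G1 stuck-at-1

Fault-free values for test 1 (in0=0, in1=1, in2=1): G0=1, G1=0, G2=1, G3=1, G4=0, G5=0, giving Y=0. Observed 1.
Test 1: faults giving observed 1 are {G0 stuck-at-0, G1 stuck-at-1, G2 stuck-at-0, G3 stuck-at-0, G4 stuck-at-1, G5 stuck-at-1}.
Test 2 (in0=1, in1=1, in2=0): fault-free G0=0, G1=0, G2=1, G3=0, G4=1, G5=1 → 1; observed 0. Eliminates G0 stuck-at-0, G2 stuck-at-0, G3 stuck-at-0, G4 stuck-at-1, G5 stuck-at-1.
Only G1 stuck-at-1 is consistent with every test.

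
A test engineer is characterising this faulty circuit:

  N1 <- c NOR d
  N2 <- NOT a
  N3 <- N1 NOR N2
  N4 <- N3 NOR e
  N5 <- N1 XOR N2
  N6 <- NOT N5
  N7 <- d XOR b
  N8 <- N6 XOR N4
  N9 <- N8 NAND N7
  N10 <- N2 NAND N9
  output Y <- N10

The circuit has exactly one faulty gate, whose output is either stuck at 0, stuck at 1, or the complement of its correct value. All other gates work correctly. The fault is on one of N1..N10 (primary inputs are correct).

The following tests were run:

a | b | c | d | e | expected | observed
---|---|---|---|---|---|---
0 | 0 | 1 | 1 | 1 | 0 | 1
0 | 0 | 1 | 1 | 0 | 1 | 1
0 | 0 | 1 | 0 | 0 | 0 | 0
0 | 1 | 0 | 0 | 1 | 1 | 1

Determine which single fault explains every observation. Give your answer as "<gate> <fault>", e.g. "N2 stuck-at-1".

Fault-free values for test 1 (a=0, b=0, c=1, d=1, e=1): N1=0, N2=1, N3=0, N4=0, N5=1, N6=0, N7=1, N8=0, N9=1, N10=0, giving Y=0. Observed 1.
Test 1: faults giving observed 1 are {N1 stuck-at-1, N1 inverted output, N2 stuck-at-0, N2 inverted output, N4 stuck-at-1, N4 inverted output, N5 stuck-at-0, N5 inverted output, N6 stuck-at-1, N6 inverted output, N8 stuck-at-1, N8 inverted output, N9 stuck-at-0, N9 inverted output, N10 stuck-at-1, N10 inverted output}.
Test 2 (a=0, b=0, c=1, d=1, e=0): fault-free N1=0, N2=1, N3=0, N4=1, N5=1, N6=0, N7=1, N8=1, N9=0, N10=1 → 1; observed 1. Eliminates N1 stuck-at-1, N1 inverted output, N4 inverted output, N5 stuck-at-0, N5 inverted output, N6 stuck-at-1, N6 inverted output, N8 inverted output, N9 inverted output, N10 inverted output.
Test 3 (a=0, b=0, c=1, d=0, e=0): fault-free N1=0, N2=1, N3=0, N4=1, N5=1, N6=0, N7=0, N8=1, N9=1, N10=0 → 0; observed 0. Eliminates N2 stuck-at-0, N2 inverted output, N9 stuck-at-0, N10 stuck-at-1.
Test 4 (a=0, b=1, c=0, d=0, e=1): fault-free N1=1, N2=1, N3=0, N4=0, N5=0, N6=1, N7=1, N8=1, N9=0, N10=1 → 1; observed 1. Eliminates N4 stuck-at-1.
Only N8 stuck-at-1 is consistent with every test.

N8 stuck-at-1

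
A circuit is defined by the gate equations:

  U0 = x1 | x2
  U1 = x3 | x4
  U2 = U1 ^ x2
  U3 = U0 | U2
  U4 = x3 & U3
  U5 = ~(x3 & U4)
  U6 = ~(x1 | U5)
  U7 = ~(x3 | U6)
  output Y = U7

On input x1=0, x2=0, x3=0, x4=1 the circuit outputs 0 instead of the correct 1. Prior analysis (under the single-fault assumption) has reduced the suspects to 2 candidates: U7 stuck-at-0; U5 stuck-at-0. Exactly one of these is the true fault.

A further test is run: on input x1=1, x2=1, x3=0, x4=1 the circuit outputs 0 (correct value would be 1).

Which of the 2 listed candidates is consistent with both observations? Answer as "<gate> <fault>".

Evaluate each candidate on input x1=1, x2=1, x3=0, x4=1:
  U7 stuck-at-0: U0=1, U1=1, U2=0, U3=1, U4=0, U5=1, U6=0, U7=0 [stuck-at-0] → 0 — matches
  U5 stuck-at-0: U0=1, U1=1, U2=0, U3=1, U4=0, U5=0 [stuck-at-0], U6=0, U7=1 → 1 — eliminated
Only U7 stuck-at-0 reproduces the observed 0.

U7 stuck-at-0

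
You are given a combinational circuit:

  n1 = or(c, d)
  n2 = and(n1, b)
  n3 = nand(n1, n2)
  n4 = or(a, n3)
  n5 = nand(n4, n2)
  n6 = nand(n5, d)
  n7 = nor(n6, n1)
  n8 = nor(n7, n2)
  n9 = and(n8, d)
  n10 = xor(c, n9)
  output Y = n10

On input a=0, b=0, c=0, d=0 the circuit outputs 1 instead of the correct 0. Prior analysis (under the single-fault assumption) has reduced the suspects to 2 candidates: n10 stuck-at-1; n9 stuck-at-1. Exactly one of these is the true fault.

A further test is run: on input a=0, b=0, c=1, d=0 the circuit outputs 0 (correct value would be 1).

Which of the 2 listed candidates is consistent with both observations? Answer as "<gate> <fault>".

Evaluate each candidate on input a=0, b=0, c=1, d=0:
  n10 stuck-at-1: n1=1, n2=0, n3=1, n4=1, n5=1, n6=1, n7=0, n8=1, n9=0, n10=1 [stuck-at-1] → 1 — eliminated
  n9 stuck-at-1: n1=1, n2=0, n3=1, n4=1, n5=1, n6=1, n7=0, n8=1, n9=1 [stuck-at-1], n10=0 → 0 — matches
Only n9 stuck-at-1 reproduces the observed 0.

n9 stuck-at-1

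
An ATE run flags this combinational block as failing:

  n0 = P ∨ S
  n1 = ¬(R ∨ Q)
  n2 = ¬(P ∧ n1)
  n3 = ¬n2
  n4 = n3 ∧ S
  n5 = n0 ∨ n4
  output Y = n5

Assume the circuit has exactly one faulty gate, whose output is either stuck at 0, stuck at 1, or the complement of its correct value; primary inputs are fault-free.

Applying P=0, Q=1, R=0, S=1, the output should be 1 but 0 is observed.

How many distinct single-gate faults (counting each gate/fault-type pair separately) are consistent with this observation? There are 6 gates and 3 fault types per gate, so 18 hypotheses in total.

Fault-free: n0=1, n1=0, n2=1, n3=0, n4=0, n5=1 → 1. Observed 0.
  n0: stuck-at-0, inverted output ✓; others ✗
  n1: none of the 3 fault types match ✗
  n2: none of the 3 fault types match ✗
  n3: none of the 3 fault types match ✗
  n4: none of the 3 fault types match ✗
  n5: stuck-at-0, inverted output ✓; others ✗
Consistent faults: {n0 stuck-at-0, n0 inverted output, n5 stuck-at-0, n5 inverted output} — 4 in all.

4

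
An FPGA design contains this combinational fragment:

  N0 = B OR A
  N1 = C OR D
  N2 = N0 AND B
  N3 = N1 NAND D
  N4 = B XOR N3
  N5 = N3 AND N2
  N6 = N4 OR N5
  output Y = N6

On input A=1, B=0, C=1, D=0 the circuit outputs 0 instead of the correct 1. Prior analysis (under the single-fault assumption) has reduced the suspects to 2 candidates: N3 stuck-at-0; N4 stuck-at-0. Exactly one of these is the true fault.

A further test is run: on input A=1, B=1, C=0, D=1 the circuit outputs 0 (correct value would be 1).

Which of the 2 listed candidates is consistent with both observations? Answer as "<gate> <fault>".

N4 stuck-at-0

Evaluate each candidate on input A=1, B=1, C=0, D=1:
  N3 stuck-at-0: N0=1, N1=1, N2=1, N3=0 [stuck-at-0], N4=1, N5=0, N6=1 → 1 — eliminated
  N4 stuck-at-0: N0=1, N1=1, N2=1, N3=0, N4=0 [stuck-at-0], N5=0, N6=0 → 0 — matches
Only N4 stuck-at-0 reproduces the observed 0.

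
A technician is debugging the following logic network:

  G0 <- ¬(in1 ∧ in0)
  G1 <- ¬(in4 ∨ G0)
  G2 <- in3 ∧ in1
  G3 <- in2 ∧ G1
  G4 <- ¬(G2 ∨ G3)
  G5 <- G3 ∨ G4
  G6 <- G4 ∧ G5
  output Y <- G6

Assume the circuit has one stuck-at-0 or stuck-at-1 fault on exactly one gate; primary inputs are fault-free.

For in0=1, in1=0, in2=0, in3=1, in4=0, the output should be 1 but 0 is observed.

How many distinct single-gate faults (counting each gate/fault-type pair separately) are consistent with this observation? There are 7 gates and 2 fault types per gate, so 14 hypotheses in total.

Fault-free: G0=1, G1=0, G2=0, G3=0, G4=1, G5=1, G6=1 → 1. Observed 0.
  G0 stuck-at-0: output 1 ✗
  G0 stuck-at-1: output 1 ✗
  G1 stuck-at-0: output 1 ✗
  G1 stuck-at-1: output 1 ✗
  G2 stuck-at-0: output 1 ✗
  G2 stuck-at-1: output 0 ✓
  G3 stuck-at-0: output 1 ✗
  G3 stuck-at-1: output 0 ✓
  G4 stuck-at-0: output 0 ✓
  G4 stuck-at-1: output 1 ✗
  G5 stuck-at-0: output 0 ✓
  G5 stuck-at-1: output 1 ✗
  G6 stuck-at-0: output 0 ✓
  G6 stuck-at-1: output 1 ✗
Consistent faults: {G2 stuck-at-1, G3 stuck-at-1, G4 stuck-at-0, G5 stuck-at-0, G6 stuck-at-0} — 5 in all.

5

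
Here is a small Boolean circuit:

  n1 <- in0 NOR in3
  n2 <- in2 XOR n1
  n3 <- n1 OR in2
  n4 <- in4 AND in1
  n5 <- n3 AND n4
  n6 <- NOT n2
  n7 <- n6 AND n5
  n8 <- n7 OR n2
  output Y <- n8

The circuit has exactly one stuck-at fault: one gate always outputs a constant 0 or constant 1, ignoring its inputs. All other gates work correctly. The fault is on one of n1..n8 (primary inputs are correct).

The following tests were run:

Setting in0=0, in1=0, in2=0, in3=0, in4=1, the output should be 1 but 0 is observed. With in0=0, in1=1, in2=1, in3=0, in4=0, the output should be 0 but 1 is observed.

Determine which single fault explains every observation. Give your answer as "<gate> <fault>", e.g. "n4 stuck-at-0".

n1 stuck-at-0

Fault-free values for test 1 (in0=0, in1=0, in2=0, in3=0, in4=1): n1=1, n2=1, n3=1, n4=0, n5=0, n6=0, n7=0, n8=1, giving Y=1. Observed 0.
Test 1: faults giving observed 0 are {n1 stuck-at-0, n2 stuck-at-0, n8 stuck-at-0}.
Test 2 (in0=0, in1=1, in2=1, in3=0, in4=0): fault-free n1=1, n2=0, n3=1, n4=0, n5=0, n6=1, n7=0, n8=0 → 0; observed 1. Eliminates n2 stuck-at-0, n8 stuck-at-0.
Only n1 stuck-at-0 is consistent with every test.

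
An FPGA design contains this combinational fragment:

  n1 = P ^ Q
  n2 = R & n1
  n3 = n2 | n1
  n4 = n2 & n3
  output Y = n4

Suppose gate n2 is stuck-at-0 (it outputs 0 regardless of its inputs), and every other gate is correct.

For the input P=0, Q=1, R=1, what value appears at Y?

0

Propagate with n2 forced: n1=1, n2=0 [stuck-at-0], n3=1, n4=0.
So Y = 0. (Without the fault it would be 1.)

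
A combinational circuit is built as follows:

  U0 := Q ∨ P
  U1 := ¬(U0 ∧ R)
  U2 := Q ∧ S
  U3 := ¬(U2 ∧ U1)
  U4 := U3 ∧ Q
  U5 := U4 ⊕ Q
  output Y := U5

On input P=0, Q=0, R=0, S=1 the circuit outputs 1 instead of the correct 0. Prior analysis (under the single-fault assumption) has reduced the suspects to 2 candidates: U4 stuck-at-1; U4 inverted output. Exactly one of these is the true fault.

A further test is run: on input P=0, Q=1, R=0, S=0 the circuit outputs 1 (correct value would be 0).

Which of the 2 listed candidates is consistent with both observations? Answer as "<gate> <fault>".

U4 inverted output

Evaluate each candidate on input P=0, Q=1, R=0, S=0:
  U4 stuck-at-1: U0=1, U1=1, U2=0, U3=1, U4=1 [stuck-at-1], U5=0 → 0 — eliminated
  U4 inverted output: U0=1, U1=1, U2=0, U3=1, U4=0 [inverted output], U5=1 → 1 — matches
Only U4 inverted output reproduces the observed 1.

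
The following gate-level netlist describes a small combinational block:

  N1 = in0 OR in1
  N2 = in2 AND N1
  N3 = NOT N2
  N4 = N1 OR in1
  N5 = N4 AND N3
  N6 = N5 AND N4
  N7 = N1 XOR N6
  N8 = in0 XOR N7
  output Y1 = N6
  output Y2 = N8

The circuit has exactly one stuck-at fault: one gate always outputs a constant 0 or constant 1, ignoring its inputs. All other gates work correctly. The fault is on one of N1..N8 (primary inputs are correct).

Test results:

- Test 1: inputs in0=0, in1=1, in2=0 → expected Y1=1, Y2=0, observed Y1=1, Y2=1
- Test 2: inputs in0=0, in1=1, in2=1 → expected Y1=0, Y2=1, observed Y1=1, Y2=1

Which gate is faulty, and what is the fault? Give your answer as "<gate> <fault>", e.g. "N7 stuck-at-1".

N1 stuck-at-0

Fault-free values for test 1 (in0=0, in1=1, in2=0): N1=1, N2=0, N3=1, N4=1, N5=1, N6=1, N7=0, N8=0, giving Y1=1, Y2=0. Observed Y1=1, Y2=1.
Test 1: faults giving observed Y1=1, Y2=1 are {N1 stuck-at-0, N7 stuck-at-1, N8 stuck-at-1}.
Test 2 (in0=0, in1=1, in2=1): fault-free N1=1, N2=1, N3=0, N4=1, N5=0, N6=0, N7=1, N8=1 → Y1=0, Y2=1; observed Y1=1, Y2=1. Eliminates N7 stuck-at-1, N8 stuck-at-1.
Only N1 stuck-at-0 is consistent with every test.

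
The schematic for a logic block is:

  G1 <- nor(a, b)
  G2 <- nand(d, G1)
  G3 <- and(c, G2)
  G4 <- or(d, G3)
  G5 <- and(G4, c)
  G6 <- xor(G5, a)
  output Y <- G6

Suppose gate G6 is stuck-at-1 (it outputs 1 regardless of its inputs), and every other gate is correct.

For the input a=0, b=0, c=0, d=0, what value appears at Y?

1

Propagate with G6 forced: G1=1, G2=1, G3=0, G4=0, G5=0, G6=1 [stuck-at-1].
So Y = 1. (Without the fault it would be 0.)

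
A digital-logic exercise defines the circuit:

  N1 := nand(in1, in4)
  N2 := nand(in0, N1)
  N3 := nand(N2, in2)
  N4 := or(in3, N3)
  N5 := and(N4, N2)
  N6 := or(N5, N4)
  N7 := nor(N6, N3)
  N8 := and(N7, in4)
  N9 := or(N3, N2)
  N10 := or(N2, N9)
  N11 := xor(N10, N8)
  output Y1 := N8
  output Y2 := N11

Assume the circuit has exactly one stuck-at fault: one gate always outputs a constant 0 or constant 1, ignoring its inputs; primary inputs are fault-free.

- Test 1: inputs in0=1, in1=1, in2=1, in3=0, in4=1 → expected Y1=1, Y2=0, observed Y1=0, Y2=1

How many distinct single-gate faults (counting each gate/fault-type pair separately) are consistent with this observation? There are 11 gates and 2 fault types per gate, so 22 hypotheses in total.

Fault-free: N1=0, N2=1, N3=0, N4=0, N5=0, N6=0, N7=1, N8=1, N9=1, N10=1, N11=0 → Y1=1, Y2=0. Observed Y1=0, Y2=1.
  N1: stuck-at-1 ✓; others ✗
  N2: stuck-at-0 ✓; others ✗
  N3: stuck-at-1 ✓; others ✗
  N4: stuck-at-1 ✓; others ✗
  N5: stuck-at-1 ✓; others ✗
  N6: stuck-at-1 ✓; others ✗
  N7: stuck-at-0 ✓; others ✗
  N8: stuck-at-0 ✓; others ✗
  N9: none of the 2 fault types match ✗
  N10: none of the 2 fault types match ✗
  N11: none of the 2 fault types match ✗
Consistent faults: {N1 stuck-at-1, N2 stuck-at-0, N3 stuck-at-1, N4 stuck-at-1, N5 stuck-at-1, N6 stuck-at-1, N7 stuck-at-0, N8 stuck-at-0} — 8 in all.

8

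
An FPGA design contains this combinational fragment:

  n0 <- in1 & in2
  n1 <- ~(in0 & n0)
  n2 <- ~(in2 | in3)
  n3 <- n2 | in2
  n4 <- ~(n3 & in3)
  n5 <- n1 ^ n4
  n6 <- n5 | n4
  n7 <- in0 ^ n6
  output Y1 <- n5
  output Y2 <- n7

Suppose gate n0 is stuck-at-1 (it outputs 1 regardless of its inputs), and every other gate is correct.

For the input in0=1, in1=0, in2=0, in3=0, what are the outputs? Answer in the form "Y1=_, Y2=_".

Propagate with n0 forced: n0=1 [stuck-at-1], n1=0, n2=1, n3=1, n4=1, n5=1, n6=1, n7=0.
So the outputs are Y1=1, Y2=0. (Without the fault they would be Y1=0, Y2=0.)

Y1=1, Y2=0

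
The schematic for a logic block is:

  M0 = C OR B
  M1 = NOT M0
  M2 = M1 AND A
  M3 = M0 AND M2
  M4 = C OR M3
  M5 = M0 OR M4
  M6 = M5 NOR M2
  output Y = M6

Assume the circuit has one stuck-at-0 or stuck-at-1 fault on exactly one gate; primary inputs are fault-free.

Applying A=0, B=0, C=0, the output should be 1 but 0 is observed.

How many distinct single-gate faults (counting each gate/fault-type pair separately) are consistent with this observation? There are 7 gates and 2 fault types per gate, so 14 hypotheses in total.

Fault-free: M0=0, M1=1, M2=0, M3=0, M4=0, M5=0, M6=1 → 1. Observed 0.
  M0 stuck-at-0: output 1 ✗
  M0 stuck-at-1: output 0 ✓
  M1 stuck-at-0: output 1 ✗
  M1 stuck-at-1: output 1 ✗
  M2 stuck-at-0: output 1 ✗
  M2 stuck-at-1: output 0 ✓
  M3 stuck-at-0: output 1 ✗
  M3 stuck-at-1: output 0 ✓
  M4 stuck-at-0: output 1 ✗
  M4 stuck-at-1: output 0 ✓
  M5 stuck-at-0: output 1 ✗
  M5 stuck-at-1: output 0 ✓
  M6 stuck-at-0: output 0 ✓
  M6 stuck-at-1: output 1 ✗
Consistent faults: {M0 stuck-at-1, M2 stuck-at-1, M3 stuck-at-1, M4 stuck-at-1, M5 stuck-at-1, M6 stuck-at-0} — 6 in all.

6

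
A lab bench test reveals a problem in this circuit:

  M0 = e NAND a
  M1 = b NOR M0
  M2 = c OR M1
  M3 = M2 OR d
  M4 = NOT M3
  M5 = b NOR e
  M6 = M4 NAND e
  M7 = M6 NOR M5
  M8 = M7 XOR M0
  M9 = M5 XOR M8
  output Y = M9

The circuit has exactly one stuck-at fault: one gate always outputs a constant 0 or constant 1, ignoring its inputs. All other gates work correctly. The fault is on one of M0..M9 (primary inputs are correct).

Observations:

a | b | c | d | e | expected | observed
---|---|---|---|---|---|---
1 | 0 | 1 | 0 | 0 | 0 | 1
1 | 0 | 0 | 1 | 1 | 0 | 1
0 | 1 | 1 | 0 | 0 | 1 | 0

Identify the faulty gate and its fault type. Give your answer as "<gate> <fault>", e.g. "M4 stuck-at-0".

Fault-free values for test 1 (a=1, b=0, c=1, d=0, e=0): M0=1, M1=0, M2=1, M3=1, M4=0, M5=1, M6=1, M7=0, M8=1, M9=0, giving Y=0. Observed 1.
Test 1: faults giving observed 1 are {M0 stuck-at-0, M5 stuck-at-0, M7 stuck-at-1, M8 stuck-at-0, M9 stuck-at-1}.
Test 2 (a=1, b=0, c=0, d=1, e=1): fault-free M0=0, M1=1, M2=1, M3=1, M4=0, M5=0, M6=1, M7=0, M8=0, M9=0 → 0; observed 1. Eliminates M0 stuck-at-0, M5 stuck-at-0, M8 stuck-at-0.
Test 3 (a=0, b=1, c=1, d=0, e=0): fault-free M0=1, M1=0, M2=1, M3=1, M4=0, M5=0, M6=1, M7=0, M8=1, M9=1 → 1; observed 0. Eliminates M9 stuck-at-1.
Only M7 stuck-at-1 is consistent with every test.

M7 stuck-at-1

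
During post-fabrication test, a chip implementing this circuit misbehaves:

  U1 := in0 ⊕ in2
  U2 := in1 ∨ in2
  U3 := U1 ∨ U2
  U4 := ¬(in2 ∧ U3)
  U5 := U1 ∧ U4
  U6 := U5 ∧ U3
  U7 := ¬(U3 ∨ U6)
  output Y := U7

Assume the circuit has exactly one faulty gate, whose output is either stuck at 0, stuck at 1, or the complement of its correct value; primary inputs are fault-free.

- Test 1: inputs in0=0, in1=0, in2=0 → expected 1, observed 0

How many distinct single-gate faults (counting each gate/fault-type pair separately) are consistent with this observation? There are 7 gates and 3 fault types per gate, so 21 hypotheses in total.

Fault-free: U1=0, U2=0, U3=0, U4=1, U5=0, U6=0, U7=1 → 1. Observed 0.
  U1: stuck-at-1, inverted output ✓; others ✗
  U2: stuck-at-1, inverted output ✓; others ✗
  U3: stuck-at-1, inverted output ✓; others ✗
  U4: none of the 3 fault types match ✗
  U5: none of the 3 fault types match ✗
  U6: stuck-at-1, inverted output ✓; others ✗
  U7: stuck-at-0, inverted output ✓; others ✗
Consistent faults: {U1 stuck-at-1, U1 inverted output, U2 stuck-at-1, U2 inverted output, U3 stuck-at-1, U3 inverted output, U6 stuck-at-1, U6 inverted output, U7 stuck-at-0, U7 inverted output} — 10 in all.

10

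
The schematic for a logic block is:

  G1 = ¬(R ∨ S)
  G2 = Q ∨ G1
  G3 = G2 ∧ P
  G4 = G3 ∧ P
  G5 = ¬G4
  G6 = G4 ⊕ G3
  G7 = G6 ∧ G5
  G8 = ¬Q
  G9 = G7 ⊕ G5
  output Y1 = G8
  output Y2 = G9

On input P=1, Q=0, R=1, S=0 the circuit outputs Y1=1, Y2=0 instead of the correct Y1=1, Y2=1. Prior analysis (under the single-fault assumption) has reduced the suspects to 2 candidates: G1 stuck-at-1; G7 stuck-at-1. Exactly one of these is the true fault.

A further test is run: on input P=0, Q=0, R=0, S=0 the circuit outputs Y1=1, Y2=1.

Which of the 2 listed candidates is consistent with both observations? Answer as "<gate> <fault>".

Evaluate each candidate on input P=0, Q=0, R=0, S=0:
  G1 stuck-at-1: G1=1 [stuck-at-1], G2=1, G3=0, G4=0, G5=1, G6=0, G7=0, G8=1, G9=1 → Y1=1, Y2=1 — matches
  G7 stuck-at-1: G1=1, G2=1, G3=0, G4=0, G5=1, G6=0, G7=1 [stuck-at-1], G8=1, G9=0 → Y1=1, Y2=0 — eliminated
Only G1 stuck-at-1 reproduces the observed Y1=1, Y2=1.

G1 stuck-at-1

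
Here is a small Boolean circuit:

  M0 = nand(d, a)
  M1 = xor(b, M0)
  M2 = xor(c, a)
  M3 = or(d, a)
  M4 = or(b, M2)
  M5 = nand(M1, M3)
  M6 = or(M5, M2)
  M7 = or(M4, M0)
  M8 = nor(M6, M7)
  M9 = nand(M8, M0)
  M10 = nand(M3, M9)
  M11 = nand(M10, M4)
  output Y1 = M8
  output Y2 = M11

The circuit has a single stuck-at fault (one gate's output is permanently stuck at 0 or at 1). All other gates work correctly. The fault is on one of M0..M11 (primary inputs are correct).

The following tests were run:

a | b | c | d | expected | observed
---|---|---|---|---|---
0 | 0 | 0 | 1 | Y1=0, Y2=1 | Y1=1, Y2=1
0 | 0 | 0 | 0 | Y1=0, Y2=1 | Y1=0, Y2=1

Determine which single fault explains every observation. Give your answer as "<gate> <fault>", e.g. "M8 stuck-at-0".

M7 stuck-at-0

Fault-free values for test 1 (a=0, b=0, c=0, d=1): M0=1, M1=1, M2=0, M3=1, M4=0, M5=0, M6=0, M7=1, M8=0, M9=1, M10=0, M11=1, giving Y1=0, Y2=1. Observed Y1=1, Y2=1.
Test 1: faults giving observed Y1=1, Y2=1 are {M7 stuck-at-0, M8 stuck-at-1}.
Test 2 (a=0, b=0, c=0, d=0): fault-free M0=1, M1=1, M2=0, M3=0, M4=0, M5=1, M6=1, M7=1, M8=0, M9=1, M10=1, M11=1 → Y1=0, Y2=1; observed Y1=0, Y2=1. Eliminates M8 stuck-at-1.
Only M7 stuck-at-0 is consistent with every test.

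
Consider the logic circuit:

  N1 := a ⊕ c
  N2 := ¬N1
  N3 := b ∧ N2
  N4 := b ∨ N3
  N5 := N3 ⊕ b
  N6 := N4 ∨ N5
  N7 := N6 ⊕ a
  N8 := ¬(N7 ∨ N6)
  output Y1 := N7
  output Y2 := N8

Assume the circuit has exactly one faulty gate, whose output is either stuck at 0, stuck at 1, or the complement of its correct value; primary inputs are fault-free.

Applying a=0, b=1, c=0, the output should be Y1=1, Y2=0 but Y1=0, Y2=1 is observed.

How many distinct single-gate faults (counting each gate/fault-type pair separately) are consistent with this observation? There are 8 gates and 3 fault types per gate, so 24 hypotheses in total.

Fault-free: N1=0, N2=1, N3=1, N4=1, N5=0, N6=1, N7=1, N8=0 → Y1=1, Y2=0. Observed Y1=0, Y2=1.
  N1: none of the 3 fault types match ✗
  N2: none of the 3 fault types match ✗
  N3: none of the 3 fault types match ✗
  N4: stuck-at-0, inverted output ✓; others ✗
  N5: none of the 3 fault types match ✗
  N6: stuck-at-0, inverted output ✓; others ✗
  N7: none of the 3 fault types match ✗
  N8: none of the 3 fault types match ✗
Consistent faults: {N4 stuck-at-0, N4 inverted output, N6 stuck-at-0, N6 inverted output} — 4 in all.

4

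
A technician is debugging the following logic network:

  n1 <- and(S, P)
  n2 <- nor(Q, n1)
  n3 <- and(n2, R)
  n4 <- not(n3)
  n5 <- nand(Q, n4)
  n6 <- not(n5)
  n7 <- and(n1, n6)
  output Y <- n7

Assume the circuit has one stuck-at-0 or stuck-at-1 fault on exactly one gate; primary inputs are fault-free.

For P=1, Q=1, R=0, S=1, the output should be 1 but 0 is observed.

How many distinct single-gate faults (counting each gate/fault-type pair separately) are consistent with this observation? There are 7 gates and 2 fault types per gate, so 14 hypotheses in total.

6

Fault-free: n1=1, n2=0, n3=0, n4=1, n5=0, n6=1, n7=1 → 1. Observed 0.
  n1 stuck-at-0: output 0 ✓
  n1 stuck-at-1: output 1 ✗
  n2 stuck-at-0: output 1 ✗
  n2 stuck-at-1: output 1 ✗
  n3 stuck-at-0: output 1 ✗
  n3 stuck-at-1: output 0 ✓
  n4 stuck-at-0: output 0 ✓
  n4 stuck-at-1: output 1 ✗
  n5 stuck-at-0: output 1 ✗
  n5 stuck-at-1: output 0 ✓
  n6 stuck-at-0: output 0 ✓
  n6 stuck-at-1: output 1 ✗
  n7 stuck-at-0: output 0 ✓
  n7 stuck-at-1: output 1 ✗
Consistent faults: {n1 stuck-at-0, n3 stuck-at-1, n4 stuck-at-0, n5 stuck-at-1, n6 stuck-at-0, n7 stuck-at-0} — 6 in all.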